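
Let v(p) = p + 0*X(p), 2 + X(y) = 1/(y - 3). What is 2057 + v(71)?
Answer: 2128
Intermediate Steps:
X(y) = -2 + 1/(-3 + y) (X(y) = -2 + 1/(y - 3) = -2 + 1/(-3 + y))
v(p) = p (v(p) = p + 0*((7 - 2*p)/(-3 + p)) = p + 0 = p)
2057 + v(71) = 2057 + 71 = 2128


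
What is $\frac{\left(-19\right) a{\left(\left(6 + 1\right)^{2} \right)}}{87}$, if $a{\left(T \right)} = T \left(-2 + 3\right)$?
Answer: $- \frac{931}{87} \approx -10.701$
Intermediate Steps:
$a{\left(T \right)} = T$ ($a{\left(T \right)} = T 1 = T$)
$\frac{\left(-19\right) a{\left(\left(6 + 1\right)^{2} \right)}}{87} = \frac{\left(-19\right) \left(6 + 1\right)^{2}}{87} = - 19 \cdot 7^{2} \cdot \frac{1}{87} = \left(-19\right) 49 \cdot \frac{1}{87} = \left(-931\right) \frac{1}{87} = - \frac{931}{87}$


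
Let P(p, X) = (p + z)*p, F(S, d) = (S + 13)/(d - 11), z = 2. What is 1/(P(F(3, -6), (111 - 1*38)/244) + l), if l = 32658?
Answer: 289/9437874 ≈ 3.0621e-5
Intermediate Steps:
F(S, d) = (13 + S)/(-11 + d)
P(p, X) = p*(2 + p) (P(p, X) = (p + 2)*p = (2 + p)*p = p*(2 + p))
1/(P(F(3, -6), (111 - 1*38)/244) + l) = 1/(((13 + 3)/(-11 - 6))*(2 + (13 + 3)/(-11 - 6)) + 32658) = 1/((16/(-17))*(2 + 16/(-17)) + 32658) = 1/((-1/17*16)*(2 - 1/17*16) + 32658) = 1/(-16*(2 - 16/17)/17 + 32658) = 1/(-16/17*18/17 + 32658) = 1/(-288/289 + 32658) = 1/(9437874/289) = 289/9437874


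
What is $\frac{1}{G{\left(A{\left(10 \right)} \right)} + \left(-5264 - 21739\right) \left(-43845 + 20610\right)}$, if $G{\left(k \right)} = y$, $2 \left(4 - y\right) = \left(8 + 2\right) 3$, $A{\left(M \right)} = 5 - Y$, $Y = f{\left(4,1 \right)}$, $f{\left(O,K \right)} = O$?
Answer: $\frac{1}{627414694} \approx 1.5938 \cdot 10^{-9}$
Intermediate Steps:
$Y = 4$
$A{\left(M \right)} = 1$ ($A{\left(M \right)} = 5 - 4 = 1$)
$y = -11$ ($y = 4 - \frac{\left(8 + 2\right) 3}{2} = 4 - \frac{10 \cdot 3}{2} = 4 - 15 = -11$)
$G{\left(k \right)} = -11$
$\frac{1}{G{\left(A{\left(10 \right)} \right)} + \left(-5264 - 21739\right) \left(-43845 + 20610\right)} = \frac{1}{-11 + \left(-5264 - 21739\right) \left(-43845 + 20610\right)} = \frac{1}{-11 - -627414705} = \frac{1}{-11 + 627414705} = \frac{1}{627414694}$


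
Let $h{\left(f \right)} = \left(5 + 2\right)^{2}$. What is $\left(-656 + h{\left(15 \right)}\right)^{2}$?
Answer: $368449$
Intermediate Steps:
$h{\left(f \right)} = 49$ ($h{\left(f \right)} = 7^{2} = 49$)
$\left(-656 + h{\left(15 \right)}\right)^{2} = \left(-656 + 49\right)^{2} = \left(-607\right)^{2} = 368449$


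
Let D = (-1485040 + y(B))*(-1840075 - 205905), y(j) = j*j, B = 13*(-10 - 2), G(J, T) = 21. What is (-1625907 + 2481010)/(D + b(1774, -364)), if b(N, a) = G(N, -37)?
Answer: 855103/2988571169941 ≈ 2.8612e-7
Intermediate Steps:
b(N, a) = 21
B = -156 (B = 13*(-12) = -156)
y(j) = j²
D = 2988571169920 (D = (-1485040 + (-156)²)*(-1840075 - 205905) = (-1485040 + 24336)*(-2045980) = -1460704*(-2045980) = 2988571169920)
(-1625907 + 2481010)/(D + b(1774, -364)) = (-1625907 + 2481010)/(2988571169920 + 21) = 855103/2988571169941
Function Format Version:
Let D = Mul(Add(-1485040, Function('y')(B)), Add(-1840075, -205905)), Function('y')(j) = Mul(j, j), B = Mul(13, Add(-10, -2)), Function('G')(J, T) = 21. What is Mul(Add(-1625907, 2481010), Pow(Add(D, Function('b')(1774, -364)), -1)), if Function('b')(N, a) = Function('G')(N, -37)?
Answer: Rational(855103, 2988571169941) ≈ 2.8612e-7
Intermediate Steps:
Function('b')(N, a) = 21
B = -156 (B = Mul(13, -12) = -156)
Function('y')(j) = Pow(j, 2)
D = 2988571169920 (D = Mul(Add(-1485040, Pow(-156, 2)), Add(-1840075, -205905)) = Mul(Add(-1485040, 24336), -2045980) = Mul(-1460704, -2045980) = 2988571169920)
Mul(Add(-1625907, 2481010), Pow(Add(D, Function('b')(1774, -364)), -1)) = Mul(Add(-1625907, 2481010), Pow(Add(2988571169920, 21), -1)) = Mul(855103, Pow(2988571169941, -1)) = Mul(855103, Rational(1, 2988571169941)) = Rational(855103, 2988571169941)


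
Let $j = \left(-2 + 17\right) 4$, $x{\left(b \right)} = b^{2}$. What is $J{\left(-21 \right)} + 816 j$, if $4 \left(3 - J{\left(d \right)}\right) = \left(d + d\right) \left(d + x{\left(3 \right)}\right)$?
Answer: $48837$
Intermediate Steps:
$J{\left(d \right)} = 3 - \frac{d \left(9 + d\right)}{2}$ ($J{\left(d \right)} = 3 - \frac{\left(d + d\right) \left(d + 3^{2}\right)}{4} = 3 - \frac{2 d \left(d + 9\right)}{4} = 3 - \frac{2 d \left(9 + d\right)}{4} = 3 - \frac{d \left(9 + d\right)}{2}$)
$j = 60$ ($j = 15 \cdot 4 = 60$)
$J{\left(-21 \right)} + 816 j = \left(3 - - \frac{189}{2} - \frac{\left(-21\right)^{2}}{2}\right) + 816 \cdot 60 = \left(3 + \frac{189}{2} - \frac{441}{2}\right) + 48960 = -123 + 48960 = 48837$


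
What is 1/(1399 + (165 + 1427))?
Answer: 1/2991 ≈ 0.00033434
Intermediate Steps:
1/(1399 + (165 + 1427)) = 1/(1399 + 1592) = 1/2991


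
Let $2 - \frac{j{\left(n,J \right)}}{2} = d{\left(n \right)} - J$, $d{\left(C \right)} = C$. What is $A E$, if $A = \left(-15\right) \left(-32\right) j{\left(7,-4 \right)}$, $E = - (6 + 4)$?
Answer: $86400$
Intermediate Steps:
$j{\left(n,J \right)} = 4 - 2 n + 2 J$ ($j{\left(n,J \right)} = 4 - 2 \left(n - J\right) = 4 + \left(- 2 n + 2 J\right) = 4 - 2 n + 2 J$)
$E = -10$ ($E = \left(-1\right) 10 = -10$)
$A = -8640$ ($A = \left(-15\right) \left(-32\right) \left(4 - 14 + 2 \left(-4\right)\right) = 480 \left(4 - 14 - 8\right) = 480 \left(-18\right) = -8640$)
$A E = \left(-8640\right) \left(-10\right) = 86400$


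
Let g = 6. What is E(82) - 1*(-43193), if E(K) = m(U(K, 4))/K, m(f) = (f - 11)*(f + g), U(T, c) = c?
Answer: 1770878/41 ≈ 43192.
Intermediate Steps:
m(f) = (-11 + f)*(6 + f) (m(f) = (f - 11)*(f + 6) = (-11 + f)*(6 + f))
E(K) = -70/K (E(K) = (-66 + 4² - 5*4)/K = (-66 + 16 - 20)/K = -70/K)
E(82) - 1*(-43193) = -70/82 - 1*(-43193) = -70*1/82 + 43193 = -35/41 + 43193 = 1770878/41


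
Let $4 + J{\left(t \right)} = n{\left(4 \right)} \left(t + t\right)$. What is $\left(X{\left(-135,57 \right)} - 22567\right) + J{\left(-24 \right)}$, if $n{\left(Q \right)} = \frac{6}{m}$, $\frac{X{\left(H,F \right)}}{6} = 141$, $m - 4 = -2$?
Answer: $-21869$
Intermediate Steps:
$m = 2$ ($m = 4 - 2 = 2$)
$X{\left(H,F \right)} = 846$ ($X{\left(H,F \right)} = 6 \cdot 141 = 846$)
$n{\left(Q \right)} = 3$ ($n{\left(Q \right)} = \frac{6}{2} = 6 \cdot \frac{1}{2} = 3$)
$J{\left(t \right)} = -4 + 6 t$ ($J{\left(t \right)} = -4 + 3 \left(t + t\right) = -4 + 3 \cdot 2 t = -4 + 6 t$)
$\left(X{\left(-135,57 \right)} - 22567\right) + J{\left(-24 \right)} = \left(846 - 22567\right) + \left(-4 + 6 \left(-24\right)\right) = -21721 - 148 = -21869$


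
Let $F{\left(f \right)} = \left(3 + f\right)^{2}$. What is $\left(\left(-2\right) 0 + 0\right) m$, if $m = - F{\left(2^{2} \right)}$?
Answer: $0$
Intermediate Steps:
$m = -49$ ($m = - \left(3 + 2^{2}\right)^{2} = - \left(3 + 4\right)^{2} = - 7^{2} = \left(-1\right) 49 = -49$)
$\left(\left(-2\right) 0 + 0\right) m = \left(\left(-2\right) 0 + 0\right) \left(-49\right) = \left(0 + 0\right) \left(-49\right) = 0 \left(-49\right) = 0$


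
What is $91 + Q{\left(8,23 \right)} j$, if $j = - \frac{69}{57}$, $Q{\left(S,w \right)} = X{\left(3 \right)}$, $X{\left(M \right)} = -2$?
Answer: $\frac{1775}{19} \approx 93.421$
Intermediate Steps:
$Q{\left(S,w \right)} = -2$
$j = - \frac{23}{19}$ ($j = \left(-69\right) \frac{1}{57} = - \frac{23}{19} \approx -1.2105$)
$91 + Q{\left(8,23 \right)} j = 91 - - \frac{46}{19} = 91 + \frac{46}{19} = \frac{1775}{19}$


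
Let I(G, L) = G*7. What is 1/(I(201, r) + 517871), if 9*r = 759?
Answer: 1/519278 ≈ 1.9257e-6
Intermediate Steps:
r = 253/3 (r = (⅑)*759 = 253/3 ≈ 84.333)
I(G, L) = 7*G
1/(I(201, r) + 517871) = 1/(7*201 + 517871) = 1/(1407 + 517871) = 1/519278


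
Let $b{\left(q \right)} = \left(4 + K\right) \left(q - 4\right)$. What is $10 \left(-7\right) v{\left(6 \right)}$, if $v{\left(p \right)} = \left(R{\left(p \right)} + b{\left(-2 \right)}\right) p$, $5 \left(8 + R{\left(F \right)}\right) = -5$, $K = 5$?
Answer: $26460$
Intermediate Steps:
$R{\left(F \right)} = -9$ ($R{\left(F \right)} = -8 + \frac{1}{5} \left(-5\right) = -8 - 1 = -9$)
$b{\left(q \right)} = -36 + 9 q$ ($b{\left(q \right)} = \left(4 + 5\right) \left(q - 4\right) = 9 \left(-4 + q\right) = -36 + 9 q$)
$v{\left(p \right)} = - 63 p$ ($v{\left(p \right)} = \left(-9 + \left(-36 + 9 \left(-2\right)\right)\right) p = \left(-9 - 54\right) p = - 63 p$)
$10 \left(-7\right) v{\left(6 \right)} = 10 \left(-7\right) \left(\left(-63\right) 6\right) = \left(-70\right) \left(-378\right) = 26460$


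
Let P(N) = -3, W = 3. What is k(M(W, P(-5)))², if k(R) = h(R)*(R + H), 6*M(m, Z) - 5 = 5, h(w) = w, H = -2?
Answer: 25/81 ≈ 0.30864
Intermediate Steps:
M(m, Z) = 5/3 (M(m, Z) = ⅚ + (⅙)*5 = ⅚ + ⅚ = 5/3)
k(R) = R*(-2 + R) (k(R) = R*(R - 2) = R*(-2 + R))
k(M(W, P(-5)))² = (5*(-2 + 5/3)/3)² = ((5/3)*(-⅓))² = (-5/9)² = 25/81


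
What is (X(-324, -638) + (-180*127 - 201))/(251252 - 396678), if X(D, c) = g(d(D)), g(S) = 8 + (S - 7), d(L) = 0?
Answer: 11530/72713 ≈ 0.15857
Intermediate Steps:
g(S) = 1 + S (g(S) = 8 + (-7 + S) = 1 + S)
X(D, c) = 1 (X(D, c) = 1 + 0 = 1)
(X(-324, -638) + (-180*127 - 201))/(251252 - 396678) = (1 + (-180*127 - 201))/(251252 - 396678) = (1 + (-22860 - 201))/(-145426) = (1 - 23061)*(-1/145426) = -23060*(-1/145426) = 11530/72713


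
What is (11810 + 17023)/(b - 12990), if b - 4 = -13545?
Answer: -28833/26531 ≈ -1.0868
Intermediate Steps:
b = -13541 (b = 4 - 13545 = -13541)
(11810 + 17023)/(b - 12990) = (11810 + 17023)/(-13541 - 12990) = 28833/(-26531) = 28833*(-1/26531) = -28833/26531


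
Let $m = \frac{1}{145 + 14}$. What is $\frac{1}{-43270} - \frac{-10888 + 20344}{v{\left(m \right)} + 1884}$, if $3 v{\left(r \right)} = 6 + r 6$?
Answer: $- \frac{16264229489}{3243908630} \approx -5.0138$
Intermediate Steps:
$m = \frac{1}{159} \approx 0.0062893$
$v{\left(r \right)} = 2 + 2 r$ ($v{\left(r \right)} = \frac{6 + r 6}{3} = \frac{6 + 6 r}{3} = 2 + 2 r$)
$\frac{1}{-43270} - \frac{-10888 + 20344}{v{\left(m \right)} + 1884} = \frac{1}{-43270} - \frac{-10888 + 20344}{\left(2 + 2 \cdot \frac{1}{159}\right) + 1884} = - \frac{1}{43270} - \frac{9456}{\left(2 + \frac{2}{159}\right) + 1884} = - \frac{1}{43270} - \frac{9456}{\frac{320}{159} + 1884} = - \frac{1}{43270} - \frac{9456}{\frac{299876}{159}} = - \frac{1}{43270} - 9456 \cdot \frac{159}{299876} = - \frac{1}{43270} - \frac{375876}{74969} = - \frac{16264229489}{3243908630}$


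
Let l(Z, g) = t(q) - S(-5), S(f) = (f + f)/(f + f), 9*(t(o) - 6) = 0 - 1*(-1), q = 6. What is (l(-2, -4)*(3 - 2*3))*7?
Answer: -322/3 ≈ -107.33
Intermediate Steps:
t(o) = 55/9 (t(o) = 6 + (0 - 1*(-1))/9 = 6 + (0 + 1)/9 = 6 + (⅑)*1 = 6 + ⅑ = 55/9)
S(f) = 1 (S(f) = (2*f)/((2*f)) = (2*f)*(1/(2*f)) = 1)
l(Z, g) = 46/9 (l(Z, g) = 55/9 - 1*1 = 55/9 - 1 = 46/9)
(l(-2, -4)*(3 - 2*3))*7 = (46*(3 - 2*3)/9)*7 = (46*(3 - 6)/9)*7 = ((46/9)*(-3))*7 = -46/3*7 = -322/3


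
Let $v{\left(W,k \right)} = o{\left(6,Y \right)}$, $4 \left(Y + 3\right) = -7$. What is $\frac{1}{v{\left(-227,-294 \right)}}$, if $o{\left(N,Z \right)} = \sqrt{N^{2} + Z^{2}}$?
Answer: $\frac{4 \sqrt{937}}{937} \approx 0.13067$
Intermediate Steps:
$Y = - \frac{19}{4}$ ($Y = -3 + \frac{1}{4} \left(-7\right) = -3 - \frac{7}{4} = - \frac{19}{4} \approx -4.75$)
$v{\left(W,k \right)} = \frac{\sqrt{937}}{4}$ ($v{\left(W,k \right)} = \sqrt{6^{2} + \left(- \frac{19}{4}\right)^{2}} = \sqrt{36 + \frac{361}{16}} = \sqrt{\frac{937}{16}} = \frac{\sqrt{937}}{4}$)
$\frac{1}{v{\left(-227,-294 \right)}} = \frac{1}{\frac{1}{4} \sqrt{937}} = \frac{4 \sqrt{937}}{937}$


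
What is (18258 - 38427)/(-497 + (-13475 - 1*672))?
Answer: 20169/14644 ≈ 1.3773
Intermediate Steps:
(18258 - 38427)/(-497 + (-13475 - 1*672)) = -20169/(-497 + (-13475 - 672)) = -20169/(-497 - 14147) = -20169/(-14644) = -20169*(-1/14644) = 20169/14644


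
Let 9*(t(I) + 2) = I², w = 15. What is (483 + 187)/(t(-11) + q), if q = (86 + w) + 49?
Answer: 6030/1453 ≈ 4.1500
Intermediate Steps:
t(I) = -2 + I²/9
q = 150 (q = (86 + 15) + 49 = 101 + 49 = 150)
(483 + 187)/(t(-11) + q) = (483 + 187)/((-2 + (⅑)*(-11)²) + 150) = 670/((-2 + (⅑)*121) + 150) = 670/((-2 + 121/9) + 150) = 670/(103/9 + 150) = 670/(1453/9) = 670*(9/1453) = 6030/1453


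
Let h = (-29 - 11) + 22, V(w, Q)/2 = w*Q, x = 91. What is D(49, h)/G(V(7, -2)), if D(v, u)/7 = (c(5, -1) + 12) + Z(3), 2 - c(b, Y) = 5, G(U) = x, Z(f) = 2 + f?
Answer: 14/13 ≈ 1.0769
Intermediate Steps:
V(w, Q) = 2*Q*w (V(w, Q) = 2*(w*Q) = 2*(Q*w) = 2*Q*w)
G(U) = 91
c(b, Y) = -3 (c(b, Y) = 2 - 1*5 = 2 - 5 = -3)
h = -18 (h = -40 + 22 = -18)
D(v, u) = 98 (D(v, u) = 7*((-3 + 12) + (2 + 3)) = 7*(9 + 5) = 7*14 = 98)
D(49, h)/G(V(7, -2)) = 98/91 = 98*(1/91) = 14/13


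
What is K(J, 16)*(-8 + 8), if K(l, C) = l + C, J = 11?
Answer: 0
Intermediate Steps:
K(l, C) = C + l
K(J, 16)*(-8 + 8) = (16 + 11)*(-8 + 8) = 27*0 = 0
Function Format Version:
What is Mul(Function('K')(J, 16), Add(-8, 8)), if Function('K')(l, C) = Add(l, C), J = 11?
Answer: 0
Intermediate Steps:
Function('K')(l, C) = Add(C, l)
Mul(Function('K')(J, 16), Add(-8, 8)) = Mul(Add(16, 11), Add(-8, 8)) = Mul(27, 0) = 0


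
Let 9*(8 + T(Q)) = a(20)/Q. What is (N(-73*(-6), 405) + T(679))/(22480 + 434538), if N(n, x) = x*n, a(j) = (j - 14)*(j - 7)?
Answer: 180663580/465472833 ≈ 0.38813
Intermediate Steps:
a(j) = (-14 + j)*(-7 + j)
N(n, x) = n*x
T(Q) = -8 + 26/(3*Q) (T(Q) = -8 + ((98 + 20² - 21*20)/Q)/9 = -8 + ((98 + 400 - 420)/Q)/9 = -8 + (78/Q)/9 = -8 + 26/(3*Q))
(N(-73*(-6), 405) + T(679))/(22480 + 434538) = (-73*(-6)*405 + (-8 + (26/3)/679))/(22480 + 434538) = (438*405 + (-8 + (26/3)*(1/679)))/457018 = (177390 + (-8 + 26/2037))*(1/457018) = (177390 - 16270/2037)*(1/457018) = (361327160/2037)*(1/457018) = 180663580/465472833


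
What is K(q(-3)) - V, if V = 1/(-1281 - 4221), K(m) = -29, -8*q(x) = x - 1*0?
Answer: -159557/5502 ≈ -29.000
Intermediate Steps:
q(x) = -x/8 (q(x) = -(x - 1*0)/8 = -(x + 0)/8 = -x/8)
V = -1/5502 (V = 1/(-5502) = -1/5502 ≈ -0.00018175)
K(q(-3)) - V = -29 - 1*(-1/5502) = -29 + 1/5502 = -159557/5502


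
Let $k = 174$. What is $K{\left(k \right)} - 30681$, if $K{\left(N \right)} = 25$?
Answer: $-30656$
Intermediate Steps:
$K{\left(k \right)} - 30681 = 25 - 30681 = -30656$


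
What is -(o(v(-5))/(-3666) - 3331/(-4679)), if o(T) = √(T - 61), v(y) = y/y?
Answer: -3331/4679 + I*√15/1833 ≈ -0.7119 + 0.0021129*I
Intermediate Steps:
v(y) = 1
o(T) = √(-61 + T)
-(o(v(-5))/(-3666) - 3331/(-4679)) = -(√(-61 + 1)/(-3666) - 3331/(-4679)) = -(√(-60)*(-1/3666) - 3331*(-1/4679)) = -((2*I*√15)*(-1/3666) + 3331/4679) = -(-I*√15/1833 + 3331/4679) = -(3331/4679 - I*√15/1833) = -3331/4679 + I*√15/1833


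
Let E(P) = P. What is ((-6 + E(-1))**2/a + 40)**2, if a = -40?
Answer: 2405601/1600 ≈ 1503.5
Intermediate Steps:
((-6 + E(-1))**2/a + 40)**2 = ((-6 - 1)**2/(-40) + 40)**2 = ((-7)**2*(-1/40) + 40)**2 = (49*(-1/40) + 40)**2 = (-49/40 + 40)**2 = (1551/40)**2 = 2405601/1600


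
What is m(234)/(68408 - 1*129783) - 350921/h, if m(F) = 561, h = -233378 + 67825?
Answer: 21444901142/10160815375 ≈ 2.1105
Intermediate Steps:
h = -165553
m(234)/(68408 - 1*129783) - 350921/h = 561/(68408 - 1*129783) - 350921/(-165553) = 561/(68408 - 129783) - 350921*(-1/165553) = 561/(-61375) + 350921/165553 = 561*(-1/61375) + 350921/165553 = -561/61375 + 350921/165553 = 21444901142/10160815375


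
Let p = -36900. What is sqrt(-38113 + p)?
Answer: I*sqrt(75013) ≈ 273.88*I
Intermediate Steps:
sqrt(-38113 + p) = sqrt(-38113 - 36900) = sqrt(-75013) = I*sqrt(75013)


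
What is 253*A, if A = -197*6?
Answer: -299046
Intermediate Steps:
A = -1182
253*A = 253*(-1182) = -299046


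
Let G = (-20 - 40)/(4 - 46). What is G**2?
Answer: 100/49 ≈ 2.0408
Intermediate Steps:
G = 10/7 (G = -60/(-42) = -60*(-1/42) = 10/7 ≈ 1.4286)
G**2 = (10/7)**2 = 100/49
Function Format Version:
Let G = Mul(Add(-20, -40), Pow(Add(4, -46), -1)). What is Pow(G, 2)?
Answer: Rational(100, 49) ≈ 2.0408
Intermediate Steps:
G = Rational(10, 7) (G = Mul(-60, Pow(-42, -1)) = Mul(-60, Rational(-1, 42)) = Rational(10, 7) ≈ 1.4286)
Pow(G, 2) = Pow(Rational(10, 7), 2) = Rational(100, 49)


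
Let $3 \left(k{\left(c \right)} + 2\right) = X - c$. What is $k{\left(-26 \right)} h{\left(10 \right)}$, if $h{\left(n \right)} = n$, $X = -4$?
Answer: $\frac{160}{3} \approx 53.333$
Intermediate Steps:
$k{\left(c \right)} = - \frac{10}{3} - \frac{c}{3}$ ($k{\left(c \right)} = -2 + \frac{-4 - c}{3} = -2 - \left(\frac{4}{3} + \frac{c}{3}\right) = - \frac{10}{3} - \frac{c}{3}$)
$k{\left(-26 \right)} h{\left(10 \right)} = \left(- \frac{10}{3} - - \frac{26}{3}\right) 10 = \left(- \frac{10}{3} + \frac{26}{3}\right) 10 = \frac{16}{3} \cdot 10 = \frac{160}{3}$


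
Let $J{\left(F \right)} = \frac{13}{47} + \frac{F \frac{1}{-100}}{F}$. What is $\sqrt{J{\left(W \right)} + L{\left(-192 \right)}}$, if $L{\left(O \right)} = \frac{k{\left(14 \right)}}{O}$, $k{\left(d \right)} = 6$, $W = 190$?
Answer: $\frac{\sqrt{831806}}{1880} \approx 0.48512$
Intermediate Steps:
$J{\left(F \right)} = \frac{1253}{4700}$ ($J{\left(F \right)} = 13 \cdot \frac{1}{47} + \frac{F \left(- \frac{1}{100}\right)}{F} = \frac{13}{47} + \frac{\left(- \frac{1}{100}\right) F}{F} = \frac{13}{47} - \frac{1}{100} = \frac{1253}{4700}$)
$L{\left(O \right)} = \frac{6}{O}$
$\sqrt{J{\left(W \right)} + L{\left(-192 \right)}} = \sqrt{\frac{1253}{4700} + \frac{6}{-192}} = \sqrt{\frac{1253}{4700} + 6 \left(- \frac{1}{192}\right)} = \sqrt{\frac{1253}{4700} - \frac{1}{32}} = \sqrt{\frac{8849}{37600}} = \frac{\sqrt{831806}}{1880}$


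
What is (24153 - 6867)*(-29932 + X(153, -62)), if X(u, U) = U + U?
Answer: -519548016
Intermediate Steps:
X(u, U) = 2*U
(24153 - 6867)*(-29932 + X(153, -62)) = (24153 - 6867)*(-29932 + 2*(-62)) = 17286*(-29932 - 124) = 17286*(-30056) = -519548016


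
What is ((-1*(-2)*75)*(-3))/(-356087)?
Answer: 450/356087 ≈ 0.0012637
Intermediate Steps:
((-1*(-2)*75)*(-3))/(-356087) = ((2*75)*(-3))*(-1/356087) = (150*(-3))*(-1/356087) = -450*(-1/356087) = 450/356087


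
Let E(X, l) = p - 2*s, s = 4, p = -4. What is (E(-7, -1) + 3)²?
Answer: 81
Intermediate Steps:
E(X, l) = -12 (E(X, l) = -4 - 2*4 = -4 - 8 = -12)
(E(-7, -1) + 3)² = (-12 + 3)² = (-9)² = 81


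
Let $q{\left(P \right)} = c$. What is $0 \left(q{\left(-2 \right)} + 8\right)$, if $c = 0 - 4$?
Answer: $0$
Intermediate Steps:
$c = -4$ ($c = 0 - 4 = -4$)
$q{\left(P \right)} = -4$
$0 \left(q{\left(-2 \right)} + 8\right) = 0 \left(-4 + 8\right) = 0 \cdot 4 = 0$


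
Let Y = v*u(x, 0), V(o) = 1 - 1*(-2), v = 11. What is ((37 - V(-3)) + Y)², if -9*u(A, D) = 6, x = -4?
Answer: 6400/9 ≈ 711.11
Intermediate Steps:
u(A, D) = -⅔ (u(A, D) = -⅑*6 = -⅔)
V(o) = 3 (V(o) = 1 + 2 = 3)
Y = -22/3 (Y = 11*(-⅔) = -22/3 ≈ -7.3333)
((37 - V(-3)) + Y)² = ((37 - 1*3) - 22/3)² = ((37 - 3) - 22/3)² = (34 - 22/3)² = (80/3)² = 6400/9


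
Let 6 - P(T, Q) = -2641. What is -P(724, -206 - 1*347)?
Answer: -2647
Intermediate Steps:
P(T, Q) = 2647 (P(T, Q) = 6 - 1*(-2641) = 6 + 2641 = 2647)
-P(724, -206 - 1*347) = -1*2647 = -2647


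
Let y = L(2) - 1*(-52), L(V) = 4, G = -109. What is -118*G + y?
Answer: 12918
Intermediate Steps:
y = 56 (y = 4 - 1*(-52) = 4 + 52 = 56)
-118*G + y = -118*(-109) + 56 = 12862 + 56 = 12918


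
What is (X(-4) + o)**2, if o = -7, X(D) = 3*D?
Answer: 361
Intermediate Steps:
(X(-4) + o)**2 = (3*(-4) - 7)**2 = (-12 - 7)**2 = (-19)**2 = 361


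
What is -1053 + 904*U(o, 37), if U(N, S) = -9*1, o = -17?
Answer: -9189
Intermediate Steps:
U(N, S) = -9
-1053 + 904*U(o, 37) = -1053 + 904*(-9) = -1053 - 8136 = -9189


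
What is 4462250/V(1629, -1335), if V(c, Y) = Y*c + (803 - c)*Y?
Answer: -892450/214401 ≈ -4.1625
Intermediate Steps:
V(c, Y) = Y*c + Y*(803 - c)
4462250/V(1629, -1335) = 4462250/((803*(-1335))) = 4462250/(-1072005) = 4462250*(-1/1072005) = -892450/214401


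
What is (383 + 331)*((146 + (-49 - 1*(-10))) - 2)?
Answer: 74970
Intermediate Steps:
(383 + 331)*((146 + (-49 - 1*(-10))) - 2) = 714*((146 + (-49 + 10)) - 2) = 714*((146 - 39) - 2) = 714*(107 - 2) = 714*105 = 74970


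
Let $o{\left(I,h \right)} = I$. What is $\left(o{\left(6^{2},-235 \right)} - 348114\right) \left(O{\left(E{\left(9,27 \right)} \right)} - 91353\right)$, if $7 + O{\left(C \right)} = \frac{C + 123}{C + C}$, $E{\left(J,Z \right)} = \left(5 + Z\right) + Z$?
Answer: $\frac{1876192283622}{59} \approx 3.18 \cdot 10^{10}$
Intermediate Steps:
$E{\left(J,Z \right)} = 5 + 2 Z$
$O{\left(C \right)} = -7 + \frac{123 + C}{2 C}$ ($O{\left(C \right)} = -7 + \frac{C + 123}{C + C} = -7 + \frac{123 + C}{2 C}$)
$\left(o{\left(6^{2},-235 \right)} - 348114\right) \left(O{\left(E{\left(9,27 \right)} \right)} - 91353\right) = \left(6^{2} - 348114\right) \left(\frac{123 - 13 \left(5 + 2 \cdot 27\right)}{2 \left(5 + 2 \cdot 27\right)} - 91353\right) = \left(36 - 348114\right) \left(\frac{123 - 13 \left(5 + 54\right)}{2 \left(5 + 54\right)} - 91353\right) = - 348078 \left(\frac{123 - 767}{2 \cdot 59} - 91353\right) = - 348078 \left(\frac{1}{2} \cdot \frac{1}{59} \left(123 - 767\right) - 91353\right) = - 348078 \left(\frac{1}{2} \cdot \frac{1}{59} \left(-644\right) - 91353\right) = - 348078 \left(- \frac{322}{59} - 91353\right) = \left(-348078\right) \left(- \frac{5390149}{59}\right) = \frac{1876192283622}{59}$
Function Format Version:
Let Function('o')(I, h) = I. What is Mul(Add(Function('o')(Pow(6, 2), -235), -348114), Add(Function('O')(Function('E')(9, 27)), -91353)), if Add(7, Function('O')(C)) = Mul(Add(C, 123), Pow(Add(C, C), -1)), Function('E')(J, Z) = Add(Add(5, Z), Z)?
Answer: Rational(1876192283622, 59) ≈ 3.1800e+10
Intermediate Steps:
Function('E')(J, Z) = Add(5, Mul(2, Z))
Function('O')(C) = Add(-7, Mul(Rational(1, 2), Pow(C, -1), Add(123, C))) (Function('O')(C) = Add(-7, Mul(Add(C, 123), Pow(Add(C, C), -1))) = Add(-7, Mul(Add(123, C), Pow(Mul(2, C), -1))) = Add(-7, Mul(Add(123, C), Mul(Rational(1, 2), Pow(C, -1)))) = Add(-7, Mul(Rational(1, 2), Pow(C, -1), Add(123, C))))
Mul(Add(Function('o')(Pow(6, 2), -235), -348114), Add(Function('O')(Function('E')(9, 27)), -91353)) = Mul(Add(Pow(6, 2), -348114), Add(Mul(Rational(1, 2), Pow(Add(5, Mul(2, 27)), -1), Add(123, Mul(-13, Add(5, Mul(2, 27))))), -91353)) = Mul(Add(36, -348114), Add(Mul(Rational(1, 2), Pow(Add(5, 54), -1), Add(123, Mul(-13, Add(5, 54)))), -91353)) = Mul(-348078, Add(Mul(Rational(1, 2), Pow(59, -1), Add(123, Mul(-13, 59))), -91353)) = Mul(-348078, Add(Mul(Rational(1, 2), Rational(1, 59), Add(123, -767)), -91353)) = Mul(-348078, Add(Mul(Rational(1, 2), Rational(1, 59), -644), -91353)) = Mul(-348078, Add(Rational(-322, 59), -91353)) = Mul(-348078, Rational(-5390149, 59)) = Rational(1876192283622, 59)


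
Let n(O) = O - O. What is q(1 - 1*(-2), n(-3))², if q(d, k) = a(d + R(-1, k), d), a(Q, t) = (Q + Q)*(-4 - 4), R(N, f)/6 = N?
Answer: 2304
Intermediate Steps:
R(N, f) = 6*N
n(O) = 0
a(Q, t) = -16*Q (a(Q, t) = (2*Q)*(-8) = -16*Q)
q(d, k) = 96 - 16*d (q(d, k) = -16*(d + 6*(-1)) = -16*(d - 6) = -16*(-6 + d) = 96 - 16*d)
q(1 - 1*(-2), n(-3))² = (96 - 16*(1 - 1*(-2)))² = (96 - 16*(1 + 2))² = (96 - 16*3)² = (96 - 48)² = 48² = 2304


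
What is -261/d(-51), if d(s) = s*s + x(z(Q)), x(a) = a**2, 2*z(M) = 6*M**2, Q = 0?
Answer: -29/289 ≈ -0.10035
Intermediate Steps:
z(M) = 3*M**2 (z(M) = (6*M**2)/2 = 3*M**2)
d(s) = s**2 (d(s) = s*s + (3*0**2)**2 = s**2 + (3*0)**2 = s**2 + 0**2 = s**2 + 0 = s**2)
-261/d(-51) = -261/((-51)**2) = -261/2601 = -261*1/2601 = -29/289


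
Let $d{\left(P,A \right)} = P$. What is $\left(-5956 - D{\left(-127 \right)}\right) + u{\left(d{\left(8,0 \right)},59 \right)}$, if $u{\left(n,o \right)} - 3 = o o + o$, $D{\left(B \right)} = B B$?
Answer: $-18542$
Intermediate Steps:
$D{\left(B \right)} = B^{2}$
$u{\left(n,o \right)} = 3 + o + o^{2}$ ($u{\left(n,o \right)} = 3 + \left(o o + o\right) = 3 + \left(o^{2} + o\right) = 3 + \left(o + o^{2}\right) = 3 + o + o^{2}$)
$\left(-5956 - D{\left(-127 \right)}\right) + u{\left(d{\left(8,0 \right)},59 \right)} = \left(-5956 - \left(-127\right)^{2}\right) + \left(3 + 59 + 59^{2}\right) = \left(-5956 - 16129\right) + \left(3 + 59 + 3481\right) = \left(-5956 - 16129\right) + 3543 = -22085 + 3543 = -18542$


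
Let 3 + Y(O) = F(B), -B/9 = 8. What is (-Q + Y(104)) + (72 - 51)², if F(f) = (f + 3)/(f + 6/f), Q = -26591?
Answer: 23380913/865 ≈ 27030.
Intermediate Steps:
B = -72 (B = -9*8 = -72)
F(f) = (3 + f)/(f + 6/f)
Y(O) = -1767/865 (Y(O) = -3 - 72*(3 - 72)/(6 + (-72)²) = -3 - 72*(-69)/(6 + 5184) = -3 - 72*(-69)/5190 = -3 - 72*1/5190*(-69) = -3 + 828/865 = -1767/865)
(-Q + Y(104)) + (72 - 51)² = (-1*(-26591) - 1767/865) + (72 - 51)² = (26591 - 1767/865) + 21² = 22999448/865 + 441 = 23380913/865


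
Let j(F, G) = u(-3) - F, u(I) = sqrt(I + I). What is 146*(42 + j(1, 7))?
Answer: 5986 + 146*I*sqrt(6) ≈ 5986.0 + 357.63*I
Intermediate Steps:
u(I) = sqrt(2)*sqrt(I) (u(I) = sqrt(2*I) = sqrt(2)*sqrt(I))
j(F, G) = -F + I*sqrt(6) (j(F, G) = sqrt(2)*sqrt(-3) - F = sqrt(2)*(I*sqrt(3)) - F = I*sqrt(6) - F = -F + I*sqrt(6))
146*(42 + j(1, 7)) = 146*(42 + (-1*1 + I*sqrt(6))) = 146*(42 + (-1 + I*sqrt(6))) = 146*(41 + I*sqrt(6)) = 5986 + 146*I*sqrt(6)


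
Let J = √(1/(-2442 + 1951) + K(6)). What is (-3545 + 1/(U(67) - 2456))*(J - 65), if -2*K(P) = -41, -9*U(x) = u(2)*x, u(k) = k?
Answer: 5124191735/22238 - 78833719*√19766678/21837716 ≈ 2.1438e+5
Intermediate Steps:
U(x) = -2*x/9
K(P) = 41/2 (K(P) = -½*(-41) = 41/2)
J = √19766678/982 (J = √(1/(-2442 + 1951) + 41/2) = √(1/(-491) + 41/2) = √(-1/491 + 41/2) = √(20129/982) = √19766678/982 ≈ 4.5275)
(-3545 + 1/(U(67) - 2456))*(J - 65) = (-3545 + 1/(-2/9*67 - 2456))*(√19766678/982 - 65) = (-3545 + 1/(-134/9 - 2456))*(-65 + √19766678/982) = (-3545 + 1/(-22238/9))*(-65 + √19766678/982) = (-3545 - 9/22238)*(-65 + √19766678/982) = -78833719*(-65 + √19766678/982)/22238 = 5124191735/22238 - 78833719*√19766678/21837716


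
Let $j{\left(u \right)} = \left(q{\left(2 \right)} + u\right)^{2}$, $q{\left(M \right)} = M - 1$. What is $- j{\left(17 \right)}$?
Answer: $-324$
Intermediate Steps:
$q{\left(M \right)} = -1 + M$
$j{\left(u \right)} = \left(1 + u\right)^{2}$ ($j{\left(u \right)} = \left(\left(-1 + 2\right) + u\right)^{2} = \left(1 + u\right)^{2}$)
$- j{\left(17 \right)} = - \left(1 + 17\right)^{2} = - 18^{2} = \left(-1\right) 324 = -324$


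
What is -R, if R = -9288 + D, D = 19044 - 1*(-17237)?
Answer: -26993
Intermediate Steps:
D = 36281 (D = 19044 + 17237 = 36281)
R = 26993 (R = -9288 + 36281 = 26993)
-R = -1*26993 = -26993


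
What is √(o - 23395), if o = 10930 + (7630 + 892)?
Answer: I*√3943 ≈ 62.793*I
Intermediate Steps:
o = 19452 (o = 10930 + 8522 = 19452)
√(o - 23395) = √(19452 - 23395) = √(-3943) = I*√3943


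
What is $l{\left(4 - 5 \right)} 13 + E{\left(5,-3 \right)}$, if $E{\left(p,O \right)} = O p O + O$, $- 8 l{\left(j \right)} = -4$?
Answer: $\frac{97}{2} \approx 48.5$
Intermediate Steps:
$l{\left(j \right)} = \frac{1}{2}$ ($l{\left(j \right)} = \left(- \frac{1}{8}\right) \left(-4\right) = \frac{1}{2}$)
$E{\left(p,O \right)} = O + p O^{2}$ ($E{\left(p,O \right)} = p O^{2} + O = O + p O^{2}$)
$l{\left(4 - 5 \right)} 13 + E{\left(5,-3 \right)} = \frac{1}{2} \cdot 13 - 3 \left(1 - 15\right) = \frac{13}{2} - 3 \left(1 - 15\right) = \frac{13}{2} - -42 = \frac{13}{2} + 42 = \frac{97}{2}$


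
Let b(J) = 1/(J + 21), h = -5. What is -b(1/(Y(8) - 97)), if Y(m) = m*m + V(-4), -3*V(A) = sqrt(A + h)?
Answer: -22857/479305 + I/479305 ≈ -0.047688 + 2.0864e-6*I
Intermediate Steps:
V(A) = -sqrt(-5 + A)/3 (V(A) = -sqrt(A - 5)/3 = -sqrt(-5 + A)/3)
Y(m) = m**2 - I (Y(m) = m*m - sqrt(-5 - 4)/3 = m**2 - I)
b(J) = 1/(21 + J)
-b(1/(Y(8) - 97)) = -1/(21 + 1/((8**2 - I) - 97)) = -1/(21 + 1/((64 - I) - 97)) = -1/(21 + 1/(-33 - I)) = -1/(21 + (-33 + I)/1090)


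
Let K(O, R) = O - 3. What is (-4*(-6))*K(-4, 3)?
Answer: -168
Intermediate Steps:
K(O, R) = -3 + O
(-4*(-6))*K(-4, 3) = (-4*(-6))*(-3 - 4) = 24*(-7) = -168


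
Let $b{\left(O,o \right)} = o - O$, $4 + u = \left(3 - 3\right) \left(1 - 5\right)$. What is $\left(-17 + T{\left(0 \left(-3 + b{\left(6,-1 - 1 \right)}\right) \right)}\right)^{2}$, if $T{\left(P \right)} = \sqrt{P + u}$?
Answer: $285 - 68 i \approx 285.0 - 68.0 i$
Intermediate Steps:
$u = -4$ ($u = -4 + \left(3 - 3\right) \left(1 - 5\right) = -4 + 0 \left(-4\right) = -4 + 0 = -4$)
$T{\left(P \right)} = \sqrt{-4 + P}$ ($T{\left(P \right)} = \sqrt{P - 4} = \sqrt{-4 + P}$)
$\left(-17 + T{\left(0 \left(-3 + b{\left(6,-1 - 1 \right)}\right) \right)}\right)^{2} = \left(-17 + \sqrt{-4 + 0 \left(-3 - 8\right)}\right)^{2} = \left(-17 + \sqrt{-4 + 0 \left(-11\right)}\right)^{2} = \left(-17 + \sqrt{-4 + 0}\right)^{2} = \left(-17 + \sqrt{-4}\right)^{2} = \left(-17 + 2 i\right)^{2}$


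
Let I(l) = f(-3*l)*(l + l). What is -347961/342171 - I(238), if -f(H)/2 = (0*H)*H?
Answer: -115987/114057 ≈ -1.0169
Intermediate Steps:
f(H) = 0 (f(H) = -2*0*H*H = -0*H = -2*0 = 0)
I(l) = 0 (I(l) = 0*(l + l) = 0*(2*l) = 0)
-347961/342171 - I(238) = -347961/342171 - 1*0 = -347961*1/342171 + 0 = -115987/114057 + 0 = -115987/114057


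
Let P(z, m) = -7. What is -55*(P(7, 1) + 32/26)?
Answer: 4125/13 ≈ 317.31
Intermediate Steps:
-55*(P(7, 1) + 32/26) = -55*(-7 + 32/26) = -55*(-7 + 32*(1/26)) = -55*(-7 + 16/13) = -55*(-75/13) = 4125/13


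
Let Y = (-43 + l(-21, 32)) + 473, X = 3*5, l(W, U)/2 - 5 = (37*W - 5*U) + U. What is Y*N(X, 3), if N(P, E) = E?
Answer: -4110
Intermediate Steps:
l(W, U) = 10 - 8*U + 74*W (l(W, U) = 10 + 2*((37*W - 5*U) + U) = 10 + 2*((-5*U + 37*W) + U) = 10 + 2*(-4*U + 37*W) = 10 + (-8*U + 74*W) = 10 - 8*U + 74*W)
X = 15
Y = -1370 (Y = (-43 + (10 - 8*32 + 74*(-21))) + 473 = (-43 + (10 - 256 - 1554)) + 473 = (-43 - 1800) + 473 = -1843 + 473 = -1370)
Y*N(X, 3) = -1370*3 = -4110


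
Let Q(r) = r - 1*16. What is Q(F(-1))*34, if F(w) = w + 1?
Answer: -544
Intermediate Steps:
F(w) = 1 + w
Q(r) = -16 + r (Q(r) = r - 16 = -16 + r)
Q(F(-1))*34 = (-16 + (1 - 1))*34 = (-16 + 0)*34 = -16*34 = -544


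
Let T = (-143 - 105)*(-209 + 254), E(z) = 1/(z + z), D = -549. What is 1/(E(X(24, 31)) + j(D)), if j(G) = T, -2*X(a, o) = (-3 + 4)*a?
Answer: -24/267841 ≈ -8.9605e-5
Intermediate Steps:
X(a, o) = -a/2 (X(a, o) = -(-3 + 4)*a/2 = -a/2)
E(z) = 1/(2*z)
T = -11160 (T = -248*45 = -11160)
j(G) = -11160
1/(E(X(24, 31)) + j(D)) = 1/(1/(2*((-½*24))) - 11160) = 1/((½)/(-12) - 11160) = 1/((½)*(-1/12) - 11160) = 1/(-1/24 - 11160) = 1/(-267841/24) = -24/267841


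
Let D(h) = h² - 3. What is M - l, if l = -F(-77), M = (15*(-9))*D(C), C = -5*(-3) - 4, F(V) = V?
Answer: -16007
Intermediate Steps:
C = 11 (C = 15 - 4 = 11)
D(h) = -3 + h²
M = -15930 (M = (15*(-9))*(-3 + 11²) = -135*(-3 + 121) = -135*118 = -15930)
l = 77 (l = -1*(-77) = 77)
M - l = -15930 - 1*77 = -15930 - 77 = -16007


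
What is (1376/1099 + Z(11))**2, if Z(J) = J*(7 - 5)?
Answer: 653006916/1207801 ≈ 540.66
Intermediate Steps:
Z(J) = 2*J (Z(J) = J*2 = 2*J)
(1376/1099 + Z(11))**2 = (1376/1099 + 2*11)**2 = (1376*(1/1099) + 22)**2 = (1376/1099 + 22)**2 = (25554/1099)**2 = 653006916/1207801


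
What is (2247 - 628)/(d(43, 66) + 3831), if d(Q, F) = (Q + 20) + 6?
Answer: 1619/3900 ≈ 0.41513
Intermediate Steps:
d(Q, F) = 26 + Q (d(Q, F) = (20 + Q) + 6 = 26 + Q)
(2247 - 628)/(d(43, 66) + 3831) = (2247 - 628)/((26 + 43) + 3831) = 1619/(69 + 3831) = 1619/3900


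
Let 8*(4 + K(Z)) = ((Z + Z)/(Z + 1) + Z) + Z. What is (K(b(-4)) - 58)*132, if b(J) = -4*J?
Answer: -129624/17 ≈ -7624.9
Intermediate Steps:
K(Z) = -4 + Z/4 + Z/(4*(1 + Z)) (K(Z) = -4 + (((Z + Z)/(Z + 1) + Z) + Z)/8 = -4 + (((2*Z)/(1 + Z) + Z) + Z)/8 = -4 + ((2*Z/(1 + Z) + Z) + Z)/8 = -4 + ((Z + 2*Z/(1 + Z)) + Z)/8 = -4 + (2*Z + 2*Z/(1 + Z))/8 = -4 + (Z/4 + Z/(4*(1 + Z))) = -4 + Z/4 + Z/(4*(1 + Z)))
(K(b(-4)) - 58)*132 = ((-16 + (-4*(-4))**2 - (-56)*(-4))/(4*(1 - 4*(-4))) - 58)*132 = ((-16 + 16**2 - 14*16)/(4*(1 + 16)) - 58)*132 = ((1/4)*(-16 + 256 - 224)/17 - 58)*132 = ((1/4)*(1/17)*16 - 58)*132 = (4/17 - 58)*132 = -982/17*132 = -129624/17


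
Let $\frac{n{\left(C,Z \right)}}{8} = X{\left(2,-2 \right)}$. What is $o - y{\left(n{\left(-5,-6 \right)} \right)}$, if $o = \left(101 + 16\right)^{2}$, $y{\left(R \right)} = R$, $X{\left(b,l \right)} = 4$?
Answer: $13657$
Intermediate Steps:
$n{\left(C,Z \right)} = 32$ ($n{\left(C,Z \right)} = 8 \cdot 4 = 32$)
$o = 13689$ ($o = 117^{2} = 13689$)
$o - y{\left(n{\left(-5,-6 \right)} \right)} = 13689 - 32 = 13657$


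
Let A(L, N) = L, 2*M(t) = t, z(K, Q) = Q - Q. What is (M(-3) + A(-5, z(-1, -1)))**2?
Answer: 169/4 ≈ 42.250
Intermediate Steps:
z(K, Q) = 0
M(t) = t/2
(M(-3) + A(-5, z(-1, -1)))**2 = ((1/2)*(-3) - 5)**2 = (-3/2 - 5)**2 = (-13/2)**2 = 169/4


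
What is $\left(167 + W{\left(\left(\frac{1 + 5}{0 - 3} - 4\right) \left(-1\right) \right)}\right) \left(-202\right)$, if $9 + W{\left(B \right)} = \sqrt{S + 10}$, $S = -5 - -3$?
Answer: $-31916 - 404 \sqrt{2} \approx -32487.0$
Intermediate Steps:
$S = -2$ ($S = -5 + 3 = -2$)
$W{\left(B \right)} = -9 + 2 \sqrt{2}$ ($W{\left(B \right)} = -9 + \sqrt{-2 + 10} = -9 + \sqrt{8} = -9 + 2 \sqrt{2}$)
$\left(167 + W{\left(\left(\frac{1 + 5}{0 - 3} - 4\right) \left(-1\right) \right)}\right) \left(-202\right) = \left(167 - \left(9 - 2 \sqrt{2}\right)\right) \left(-202\right) = \left(158 + 2 \sqrt{2}\right) \left(-202\right) = -31916 - 404 \sqrt{2}$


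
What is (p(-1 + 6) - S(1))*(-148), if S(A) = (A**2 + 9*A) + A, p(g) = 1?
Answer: 1480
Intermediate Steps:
S(A) = A**2 + 10*A
(p(-1 + 6) - S(1))*(-148) = (1 - (10 + 1))*(-148) = (1 - 11)*(-148) = -10*(-148) = 1480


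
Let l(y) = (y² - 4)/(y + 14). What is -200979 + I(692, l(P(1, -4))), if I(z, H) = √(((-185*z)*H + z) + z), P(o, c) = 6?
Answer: -200979 + 14*I*√1038 ≈ -2.0098e+5 + 451.05*I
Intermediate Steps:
l(y) = (-4 + y²)/(14 + y)
I(z, H) = √(2*z - 185*H*z) (I(z, H) = √((-185*H*z + z) + z) = √((z - 185*H*z) + z) = √(2*z - 185*H*z))
-200979 + I(692, l(P(1, -4))) = -200979 + √(692*(2 - 185*(-4 + 6²)/(14 + 6))) = -200979 + √(692*(2 - 185*(-4 + 36)/20)) = -200979 + √(692*(2 - 37*32/4)) = -200979 + √(692*(2 - 185*8/5)) = -200979 + √(692*(2 - 296)) = -200979 + √(692*(-294)) = -200979 + √(-203448) = -200979 + 14*I*√1038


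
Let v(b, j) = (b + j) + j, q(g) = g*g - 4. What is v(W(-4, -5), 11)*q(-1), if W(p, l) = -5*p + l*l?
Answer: -201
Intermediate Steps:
W(p, l) = l**2 - 5*p (W(p, l) = -5*p + l**2 = l**2 - 5*p)
q(g) = -4 + g**2 (q(g) = g**2 - 4 = -4 + g**2)
v(b, j) = b + 2*j
v(W(-4, -5), 11)*q(-1) = (((-5)**2 - 5*(-4)) + 2*11)*(-4 + (-1)**2) = ((25 + 20) + 22)*(-4 + 1) = (45 + 22)*(-3) = 67*(-3) = -201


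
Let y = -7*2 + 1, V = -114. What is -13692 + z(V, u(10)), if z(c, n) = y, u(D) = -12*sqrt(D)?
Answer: -13705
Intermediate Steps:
y = -13 (y = -14 + 1 = -13)
z(c, n) = -13
-13692 + z(V, u(10)) = -13692 - 13 = -13705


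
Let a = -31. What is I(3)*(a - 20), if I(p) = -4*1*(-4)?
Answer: -816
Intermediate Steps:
I(p) = 16 (I(p) = -4*(-4) = 16)
I(3)*(a - 20) = 16*(-31 - 20) = 16*(-51) = -816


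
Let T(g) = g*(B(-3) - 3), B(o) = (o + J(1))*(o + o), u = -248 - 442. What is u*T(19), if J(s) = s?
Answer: -117990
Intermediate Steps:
u = -690
B(o) = 2*o*(1 + o) (B(o) = (o + 1)*(o + o) = (1 + o)*(2*o) = 2*o*(1 + o))
T(g) = 9*g (T(g) = g*(2*(-3)*(1 - 3) - 3) = g*(2*(-3)*(-2) - 3) = g*(12 - 3) = g*9 = 9*g)
u*T(19) = -6210*19 = -690*171 = -117990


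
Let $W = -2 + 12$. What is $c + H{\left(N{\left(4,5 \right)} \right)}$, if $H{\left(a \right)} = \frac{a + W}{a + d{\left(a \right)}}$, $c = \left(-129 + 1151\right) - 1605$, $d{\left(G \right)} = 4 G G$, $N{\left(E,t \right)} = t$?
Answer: $- \frac{4080}{7} \approx -582.86$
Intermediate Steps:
$d{\left(G \right)} = 4 G^{2}$
$c = -583$ ($c = 1022 - 1605 = -583$)
$W = 10$
$H{\left(a \right)} = \frac{10 + a}{a + 4 a^{2}}$ ($H{\left(a \right)} = \frac{a + 10}{a + 4 a^{2}} = \frac{10 + a}{a + 4 a^{2}}$)
$c + H{\left(N{\left(4,5 \right)} \right)} = -583 + \frac{10 + 5}{5 \left(1 + 4 \cdot 5\right)} = -583 + \frac{1}{5} \frac{1}{1 + 20} \cdot 15 = -583 + \frac{1}{5} \cdot \frac{1}{21} \cdot 15 = -583 + \frac{1}{7} = - \frac{4080}{7}$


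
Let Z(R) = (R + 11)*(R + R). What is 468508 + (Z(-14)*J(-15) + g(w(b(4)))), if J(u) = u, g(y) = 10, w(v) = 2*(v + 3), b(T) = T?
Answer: 467258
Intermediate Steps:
w(v) = 6 + 2*v (w(v) = 2*(3 + v) = 6 + 2*v)
Z(R) = 2*R*(11 + R) (Z(R) = (11 + R)*(2*R) = 2*R*(11 + R))
468508 + (Z(-14)*J(-15) + g(w(b(4)))) = 468508 + ((2*(-14)*(11 - 14))*(-15) + 10) = 468508 + ((2*(-14)*(-3))*(-15) + 10) = 468508 + (84*(-15) + 10) = 468508 + (-1260 + 10) = 468508 - 1250 = 467258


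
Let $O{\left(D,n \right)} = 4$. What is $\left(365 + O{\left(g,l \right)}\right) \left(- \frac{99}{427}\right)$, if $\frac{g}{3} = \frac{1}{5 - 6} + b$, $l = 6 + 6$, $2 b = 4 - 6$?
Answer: $- \frac{36531}{427} \approx -85.553$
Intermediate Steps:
$b = -1$ ($b = \frac{4 - 6}{2} = \frac{1}{2} \left(-2\right) = -1$)
$l = 12$
$g = -6$ ($g = 3 \left(\frac{1}{5 - 6} - 1\right) = 3 \left(\frac{1}{-1} - 1\right) = 3 \left(-1 - 1\right) = 3 \left(-2\right) = -6$)
$\left(365 + O{\left(g,l \right)}\right) \left(- \frac{99}{427}\right) = \left(365 + 4\right) \left(- \frac{99}{427}\right) = 369 \left(\left(-99\right) \frac{1}{427}\right) = 369 \left(- \frac{99}{427}\right) = - \frac{36531}{427}$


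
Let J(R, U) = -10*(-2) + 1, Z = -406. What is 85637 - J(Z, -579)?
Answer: 85616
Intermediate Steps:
J(R, U) = 21 (J(R, U) = 20 + 1 = 21)
85637 - J(Z, -579) = 85637 - 1*21 = 85637 - 21 = 85616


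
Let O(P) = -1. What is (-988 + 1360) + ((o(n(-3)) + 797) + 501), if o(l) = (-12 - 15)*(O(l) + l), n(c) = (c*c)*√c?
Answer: 1697 - 243*I*√3 ≈ 1697.0 - 420.89*I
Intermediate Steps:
n(c) = c^(5/2) (n(c) = c²*√c = c^(5/2))
o(l) = 27 - 27*l (o(l) = (-12 - 15)*(-1 + l) = -27*(-1 + l) = 27 - 27*l)
(-988 + 1360) + ((o(n(-3)) + 797) + 501) = (-988 + 1360) + (((27 - 243*I*√3) + 797) + 501) = 372 + (((27 - 243*I*√3) + 797) + 501) = 372 + ((824 - 243*I*√3) + 501) = 372 + (1325 - 243*I*√3) = 1697 - 243*I*√3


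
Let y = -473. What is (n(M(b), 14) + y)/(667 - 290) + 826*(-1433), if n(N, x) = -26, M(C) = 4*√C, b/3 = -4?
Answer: -446239565/377 ≈ -1.1837e+6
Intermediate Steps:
b = -12 (b = 3*(-4) = -12)
(n(M(b), 14) + y)/(667 - 290) + 826*(-1433) = (-26 - 473)/(667 - 290) + 826*(-1433) = -499/377 - 1183658 = -446239565/377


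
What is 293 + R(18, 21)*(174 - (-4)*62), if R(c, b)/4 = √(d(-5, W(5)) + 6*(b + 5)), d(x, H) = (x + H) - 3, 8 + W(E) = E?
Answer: 293 + 1688*√145 ≈ 20619.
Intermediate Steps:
W(E) = -8 + E
d(x, H) = -3 + H + x (d(x, H) = (H + x) - 3 = -3 + H + x)
R(c, b) = 4*√(19 + 6*b) (R(c, b) = 4*√((-3 + (-8 + 5) - 5) + 6*(b + 5)) = 4*√((-3 - 3 - 5) + 6*(5 + b)) = 4*√(-11 + (30 + 6*b)) = 4*√(19 + 6*b))
293 + R(18, 21)*(174 - (-4)*62) = 293 + (4*√(19 + 6*21))*(174 - (-4)*62) = 293 + (4*√(19 + 126))*(174 - 1*(-248)) = 293 + (4*√145)*(174 + 248) = 293 + (4*√145)*422 = 293 + 1688*√145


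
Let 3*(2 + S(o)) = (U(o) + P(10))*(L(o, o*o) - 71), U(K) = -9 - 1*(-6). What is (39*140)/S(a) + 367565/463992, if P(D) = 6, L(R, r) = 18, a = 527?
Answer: -502636049/5103912 ≈ -98.481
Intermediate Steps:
U(K) = -3 (U(K) = -9 + 6 = -3)
S(o) = -55 (S(o) = -2 + ((-3 + 6)*(18 - 71))/3 = -2 + (3*(-53))/3 = -2 + (⅓)*(-159) = -2 - 53 = -55)
(39*140)/S(a) + 367565/463992 = (39*140)/(-55) + 367565/463992 = 5460*(-1/55) + 367565*(1/463992) = -1092/11 + 367565/463992 = -502636049/5103912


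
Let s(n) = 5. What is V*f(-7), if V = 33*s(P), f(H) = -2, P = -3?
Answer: -330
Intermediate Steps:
V = 165 (V = 33*5 = 165)
V*f(-7) = 165*(-2) = -330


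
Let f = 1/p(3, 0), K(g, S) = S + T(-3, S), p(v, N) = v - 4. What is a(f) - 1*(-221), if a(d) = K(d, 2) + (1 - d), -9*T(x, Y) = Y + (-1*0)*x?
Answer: 2023/9 ≈ 224.78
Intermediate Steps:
p(v, N) = -4 + v
T(x, Y) = -Y/9 (T(x, Y) = -(Y + (-1*0)*x)/9 = -(Y + 0*x)/9 = -(Y + 0)/9 = -Y/9)
K(g, S) = 8*S/9 (K(g, S) = S - S/9 = 8*S/9)
f = -1 (f = 1/(-4 + 3) = 1/(-1) = -1)
a(d) = 25/9 - d (a(d) = (8/9)*2 + (1 - d) = 16/9 + (1 - d) = 25/9 - d)
a(f) - 1*(-221) = (25/9 - 1*(-1)) - 1*(-221) = (25/9 + 1) + 221 = 34/9 + 221 = 2023/9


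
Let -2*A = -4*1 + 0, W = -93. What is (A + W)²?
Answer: 8281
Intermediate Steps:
A = 2 (A = -(-4*1 + 0)/2 = -(-4 + 0)/2 = -½*(-4) = 2)
(A + W)² = (2 - 93)² = (-91)² = 8281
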